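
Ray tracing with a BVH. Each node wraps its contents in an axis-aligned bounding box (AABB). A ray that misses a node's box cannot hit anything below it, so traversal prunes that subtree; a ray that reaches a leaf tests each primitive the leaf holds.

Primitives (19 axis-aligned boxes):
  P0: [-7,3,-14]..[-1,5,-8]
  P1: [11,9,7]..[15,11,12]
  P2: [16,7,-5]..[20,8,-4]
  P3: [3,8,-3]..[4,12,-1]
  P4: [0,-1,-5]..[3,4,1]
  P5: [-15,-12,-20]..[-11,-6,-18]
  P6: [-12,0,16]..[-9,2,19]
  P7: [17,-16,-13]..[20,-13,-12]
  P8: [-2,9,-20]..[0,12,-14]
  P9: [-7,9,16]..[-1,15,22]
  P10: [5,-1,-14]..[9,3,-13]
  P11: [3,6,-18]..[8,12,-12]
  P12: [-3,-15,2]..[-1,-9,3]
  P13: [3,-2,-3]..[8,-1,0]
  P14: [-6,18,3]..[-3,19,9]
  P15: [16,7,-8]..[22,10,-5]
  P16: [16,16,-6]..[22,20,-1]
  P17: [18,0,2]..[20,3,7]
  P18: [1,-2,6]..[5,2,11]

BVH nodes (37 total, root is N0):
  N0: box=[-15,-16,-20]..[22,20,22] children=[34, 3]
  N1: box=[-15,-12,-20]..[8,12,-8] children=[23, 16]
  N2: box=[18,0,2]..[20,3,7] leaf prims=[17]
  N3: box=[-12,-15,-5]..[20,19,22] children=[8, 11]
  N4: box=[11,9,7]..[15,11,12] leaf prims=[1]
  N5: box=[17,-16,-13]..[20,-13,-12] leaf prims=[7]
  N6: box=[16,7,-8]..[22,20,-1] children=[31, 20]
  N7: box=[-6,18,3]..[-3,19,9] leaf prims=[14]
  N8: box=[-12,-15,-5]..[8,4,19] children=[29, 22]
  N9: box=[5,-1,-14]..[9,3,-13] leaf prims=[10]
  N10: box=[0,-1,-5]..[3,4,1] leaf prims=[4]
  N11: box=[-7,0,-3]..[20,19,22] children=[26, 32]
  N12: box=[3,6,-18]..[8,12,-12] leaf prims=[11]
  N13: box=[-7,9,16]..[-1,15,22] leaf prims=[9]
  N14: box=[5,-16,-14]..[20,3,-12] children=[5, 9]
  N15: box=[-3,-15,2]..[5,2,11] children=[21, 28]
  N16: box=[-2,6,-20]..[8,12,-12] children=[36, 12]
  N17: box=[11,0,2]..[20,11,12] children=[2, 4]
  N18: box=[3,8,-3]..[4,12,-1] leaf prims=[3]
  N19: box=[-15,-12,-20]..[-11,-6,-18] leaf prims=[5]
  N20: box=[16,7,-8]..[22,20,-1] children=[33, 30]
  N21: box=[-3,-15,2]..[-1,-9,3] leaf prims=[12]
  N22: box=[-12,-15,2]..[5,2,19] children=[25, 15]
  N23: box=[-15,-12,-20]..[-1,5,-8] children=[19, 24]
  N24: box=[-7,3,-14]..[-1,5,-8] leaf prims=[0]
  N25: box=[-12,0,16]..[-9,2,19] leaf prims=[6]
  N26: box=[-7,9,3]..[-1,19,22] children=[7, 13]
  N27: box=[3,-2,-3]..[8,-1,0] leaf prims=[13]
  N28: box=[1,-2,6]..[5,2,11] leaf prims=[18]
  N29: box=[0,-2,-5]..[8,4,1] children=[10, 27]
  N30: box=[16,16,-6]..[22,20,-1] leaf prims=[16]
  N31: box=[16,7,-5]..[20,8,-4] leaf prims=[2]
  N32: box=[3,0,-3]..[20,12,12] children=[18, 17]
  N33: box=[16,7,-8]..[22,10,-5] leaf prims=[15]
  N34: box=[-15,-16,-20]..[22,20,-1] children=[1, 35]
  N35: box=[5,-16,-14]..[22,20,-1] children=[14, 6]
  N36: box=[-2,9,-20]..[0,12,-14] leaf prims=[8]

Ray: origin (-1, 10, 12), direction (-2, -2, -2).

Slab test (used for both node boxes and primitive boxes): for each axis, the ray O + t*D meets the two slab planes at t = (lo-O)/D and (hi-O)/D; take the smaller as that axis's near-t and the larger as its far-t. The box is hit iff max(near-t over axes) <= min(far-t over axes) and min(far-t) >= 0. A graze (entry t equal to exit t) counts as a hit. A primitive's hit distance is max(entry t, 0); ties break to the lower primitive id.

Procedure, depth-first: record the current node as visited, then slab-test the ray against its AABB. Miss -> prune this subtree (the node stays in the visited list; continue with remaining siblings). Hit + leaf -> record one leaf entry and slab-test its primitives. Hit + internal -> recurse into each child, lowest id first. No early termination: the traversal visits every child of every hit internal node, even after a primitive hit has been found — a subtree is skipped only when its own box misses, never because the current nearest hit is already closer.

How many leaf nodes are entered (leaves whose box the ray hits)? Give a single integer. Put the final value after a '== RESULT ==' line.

Walk:
N0 x:[-23/2,7] y:[-5,13] z:[-5,16] -> hit [-5,7], descend [3, 34]
  N3 x:[-21/2,11/2] y:[-9/2,25/2] z:[-5,17/2] -> hit [-9/2,11/2], descend [8, 11]
    N8 x:[-9/2,11/2] y:[3,25/2] z:[-7/2,17/2] -> hit [3,11/2], descend [22, 29]
      N22 x:[-3,11/2] y:[4,25/2] z:[-7/2,5] -> hit [4,5], descend [15, 25]
        N15 x:[-3,1] y:[4,25/2] z:[1/2,5] -> miss, prune
        N25 x:[4,11/2] y:[4,5] z:[-7/2,-2] -> miss, prune
      N29 x:[-9/2,-1/2] y:[3,6] z:[11/2,17/2] -> miss, prune
    N11 x:[-21/2,3] y:[-9/2,5] z:[-5,15/2] -> hit [-9/2,3], descend [26, 32]
      N26 x:[0,3] y:[-9/2,1/2] z:[-5,9/2] -> hit [0,1/2], descend [7, 13]
        N7 x:[1,5/2] y:[-9/2,-4] z:[3/2,9/2] -> miss, prune
        N13 x:[0,3] y:[-5/2,1/2] z:[-5,-2] -> miss, prune
      N32 x:[-21/2,-2] y:[-1,5] z:[0,15/2] -> miss, prune
  N34 x:[-23/2,7] y:[-5,13] z:[13/2,16] -> hit [13/2,7], descend [1, 35]
    N1 x:[-9/2,7] y:[-1,11] z:[10,16] -> miss, prune
    N35 x:[-23/2,-3] y:[-5,13] z:[13/2,13] -> miss, prune

Summary -> nodes [0, 3, 8, 22, 15, 25, 29, 11, 26, 7, 13, 32, 34, 1, 35]; box-tests=15; leaf-entries=0; first=miss

== RESULT ==
0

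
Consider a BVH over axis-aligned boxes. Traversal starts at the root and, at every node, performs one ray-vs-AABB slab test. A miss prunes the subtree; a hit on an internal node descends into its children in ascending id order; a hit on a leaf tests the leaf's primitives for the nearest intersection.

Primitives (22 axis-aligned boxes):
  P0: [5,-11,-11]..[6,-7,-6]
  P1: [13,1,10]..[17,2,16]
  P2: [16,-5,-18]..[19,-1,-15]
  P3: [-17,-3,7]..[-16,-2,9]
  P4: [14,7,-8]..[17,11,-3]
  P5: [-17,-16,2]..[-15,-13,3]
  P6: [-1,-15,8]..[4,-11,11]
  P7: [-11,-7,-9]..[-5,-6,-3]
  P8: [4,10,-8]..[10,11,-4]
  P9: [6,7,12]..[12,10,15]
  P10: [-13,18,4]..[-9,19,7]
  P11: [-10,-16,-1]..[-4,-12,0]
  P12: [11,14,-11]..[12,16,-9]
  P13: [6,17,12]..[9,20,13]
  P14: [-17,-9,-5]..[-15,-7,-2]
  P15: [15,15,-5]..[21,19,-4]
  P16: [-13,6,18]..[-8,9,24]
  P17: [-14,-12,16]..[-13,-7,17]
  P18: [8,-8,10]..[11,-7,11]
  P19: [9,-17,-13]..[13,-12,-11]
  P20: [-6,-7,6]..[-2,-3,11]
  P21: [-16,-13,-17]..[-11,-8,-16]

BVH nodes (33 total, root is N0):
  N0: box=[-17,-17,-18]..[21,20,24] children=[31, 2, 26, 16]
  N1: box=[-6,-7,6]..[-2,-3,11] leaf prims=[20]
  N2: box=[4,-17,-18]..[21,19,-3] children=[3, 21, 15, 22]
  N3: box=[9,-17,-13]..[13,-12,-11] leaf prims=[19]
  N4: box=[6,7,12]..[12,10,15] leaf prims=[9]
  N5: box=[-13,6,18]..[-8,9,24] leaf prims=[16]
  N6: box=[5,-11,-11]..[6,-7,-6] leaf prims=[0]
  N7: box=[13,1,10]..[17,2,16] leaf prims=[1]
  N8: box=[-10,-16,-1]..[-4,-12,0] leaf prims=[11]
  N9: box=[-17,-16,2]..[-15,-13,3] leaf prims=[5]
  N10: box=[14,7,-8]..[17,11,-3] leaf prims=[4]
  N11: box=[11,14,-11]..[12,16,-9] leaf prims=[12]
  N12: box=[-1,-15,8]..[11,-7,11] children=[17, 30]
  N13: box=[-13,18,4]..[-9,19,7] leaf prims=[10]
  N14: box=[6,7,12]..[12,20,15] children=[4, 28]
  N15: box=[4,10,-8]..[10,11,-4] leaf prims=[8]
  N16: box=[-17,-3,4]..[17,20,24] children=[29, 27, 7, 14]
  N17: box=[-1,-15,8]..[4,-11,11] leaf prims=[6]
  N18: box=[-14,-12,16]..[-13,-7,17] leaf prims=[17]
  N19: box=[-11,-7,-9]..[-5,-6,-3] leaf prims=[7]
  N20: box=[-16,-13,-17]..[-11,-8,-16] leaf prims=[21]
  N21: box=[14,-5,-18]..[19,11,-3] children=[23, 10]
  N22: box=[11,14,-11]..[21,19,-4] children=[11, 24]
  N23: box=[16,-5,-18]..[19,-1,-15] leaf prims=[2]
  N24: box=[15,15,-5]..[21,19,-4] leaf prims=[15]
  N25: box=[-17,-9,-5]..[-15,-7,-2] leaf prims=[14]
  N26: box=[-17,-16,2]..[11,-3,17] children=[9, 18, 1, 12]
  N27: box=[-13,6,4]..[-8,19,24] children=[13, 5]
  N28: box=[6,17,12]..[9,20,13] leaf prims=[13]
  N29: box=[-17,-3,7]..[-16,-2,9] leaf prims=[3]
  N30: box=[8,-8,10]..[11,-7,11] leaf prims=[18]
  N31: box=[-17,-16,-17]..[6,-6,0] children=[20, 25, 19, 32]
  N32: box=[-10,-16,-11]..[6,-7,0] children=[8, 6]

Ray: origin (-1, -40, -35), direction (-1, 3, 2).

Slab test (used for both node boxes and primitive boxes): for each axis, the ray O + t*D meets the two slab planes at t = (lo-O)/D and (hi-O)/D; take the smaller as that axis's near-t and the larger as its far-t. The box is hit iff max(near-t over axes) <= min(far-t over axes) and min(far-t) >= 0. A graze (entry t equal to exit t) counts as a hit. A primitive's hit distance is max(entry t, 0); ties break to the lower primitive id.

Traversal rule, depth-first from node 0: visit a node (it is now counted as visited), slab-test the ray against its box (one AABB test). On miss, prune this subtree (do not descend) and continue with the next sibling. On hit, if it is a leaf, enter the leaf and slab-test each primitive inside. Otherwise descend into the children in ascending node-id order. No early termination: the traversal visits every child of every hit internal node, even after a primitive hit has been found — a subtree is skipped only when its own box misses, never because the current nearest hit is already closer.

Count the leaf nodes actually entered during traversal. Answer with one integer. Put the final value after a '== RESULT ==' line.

Trace the traversal:
N0 x:[-22,16] y:[23/3,20] z:[17/2,59/2] -> hit [17/2,16], descend [2, 16, 26, 31]
  N2 x:[-22,-5] y:[23/3,59/3] z:[17/2,16] -> miss, prune
  N16 x:[-18,16] y:[37/3,20] z:[39/2,59/2] -> miss, prune
  N26 x:[-12,16] y:[8,37/3] z:[37/2,26] -> miss, prune
  N31 x:[-7,16] y:[8,34/3] z:[9,35/2] -> hit [9,34/3], descend [19, 20, 25, 32]
    N19 x:[4,10] y:[11,34/3] z:[13,16] -> miss, prune
    N20 x:[10,15] y:[9,32/3] z:[9,19/2] -> miss, prune
    N25 x:[14,16] y:[31/3,11] z:[15,33/2] -> miss, prune
    N32 x:[-7,9] y:[8,11] z:[12,35/2] -> miss, prune

order=[0, 2, 16, 26, 31, 19, 20, 25, 32]  |boxes|=9  |leaves|=0  hit=miss

== RESULT ==
0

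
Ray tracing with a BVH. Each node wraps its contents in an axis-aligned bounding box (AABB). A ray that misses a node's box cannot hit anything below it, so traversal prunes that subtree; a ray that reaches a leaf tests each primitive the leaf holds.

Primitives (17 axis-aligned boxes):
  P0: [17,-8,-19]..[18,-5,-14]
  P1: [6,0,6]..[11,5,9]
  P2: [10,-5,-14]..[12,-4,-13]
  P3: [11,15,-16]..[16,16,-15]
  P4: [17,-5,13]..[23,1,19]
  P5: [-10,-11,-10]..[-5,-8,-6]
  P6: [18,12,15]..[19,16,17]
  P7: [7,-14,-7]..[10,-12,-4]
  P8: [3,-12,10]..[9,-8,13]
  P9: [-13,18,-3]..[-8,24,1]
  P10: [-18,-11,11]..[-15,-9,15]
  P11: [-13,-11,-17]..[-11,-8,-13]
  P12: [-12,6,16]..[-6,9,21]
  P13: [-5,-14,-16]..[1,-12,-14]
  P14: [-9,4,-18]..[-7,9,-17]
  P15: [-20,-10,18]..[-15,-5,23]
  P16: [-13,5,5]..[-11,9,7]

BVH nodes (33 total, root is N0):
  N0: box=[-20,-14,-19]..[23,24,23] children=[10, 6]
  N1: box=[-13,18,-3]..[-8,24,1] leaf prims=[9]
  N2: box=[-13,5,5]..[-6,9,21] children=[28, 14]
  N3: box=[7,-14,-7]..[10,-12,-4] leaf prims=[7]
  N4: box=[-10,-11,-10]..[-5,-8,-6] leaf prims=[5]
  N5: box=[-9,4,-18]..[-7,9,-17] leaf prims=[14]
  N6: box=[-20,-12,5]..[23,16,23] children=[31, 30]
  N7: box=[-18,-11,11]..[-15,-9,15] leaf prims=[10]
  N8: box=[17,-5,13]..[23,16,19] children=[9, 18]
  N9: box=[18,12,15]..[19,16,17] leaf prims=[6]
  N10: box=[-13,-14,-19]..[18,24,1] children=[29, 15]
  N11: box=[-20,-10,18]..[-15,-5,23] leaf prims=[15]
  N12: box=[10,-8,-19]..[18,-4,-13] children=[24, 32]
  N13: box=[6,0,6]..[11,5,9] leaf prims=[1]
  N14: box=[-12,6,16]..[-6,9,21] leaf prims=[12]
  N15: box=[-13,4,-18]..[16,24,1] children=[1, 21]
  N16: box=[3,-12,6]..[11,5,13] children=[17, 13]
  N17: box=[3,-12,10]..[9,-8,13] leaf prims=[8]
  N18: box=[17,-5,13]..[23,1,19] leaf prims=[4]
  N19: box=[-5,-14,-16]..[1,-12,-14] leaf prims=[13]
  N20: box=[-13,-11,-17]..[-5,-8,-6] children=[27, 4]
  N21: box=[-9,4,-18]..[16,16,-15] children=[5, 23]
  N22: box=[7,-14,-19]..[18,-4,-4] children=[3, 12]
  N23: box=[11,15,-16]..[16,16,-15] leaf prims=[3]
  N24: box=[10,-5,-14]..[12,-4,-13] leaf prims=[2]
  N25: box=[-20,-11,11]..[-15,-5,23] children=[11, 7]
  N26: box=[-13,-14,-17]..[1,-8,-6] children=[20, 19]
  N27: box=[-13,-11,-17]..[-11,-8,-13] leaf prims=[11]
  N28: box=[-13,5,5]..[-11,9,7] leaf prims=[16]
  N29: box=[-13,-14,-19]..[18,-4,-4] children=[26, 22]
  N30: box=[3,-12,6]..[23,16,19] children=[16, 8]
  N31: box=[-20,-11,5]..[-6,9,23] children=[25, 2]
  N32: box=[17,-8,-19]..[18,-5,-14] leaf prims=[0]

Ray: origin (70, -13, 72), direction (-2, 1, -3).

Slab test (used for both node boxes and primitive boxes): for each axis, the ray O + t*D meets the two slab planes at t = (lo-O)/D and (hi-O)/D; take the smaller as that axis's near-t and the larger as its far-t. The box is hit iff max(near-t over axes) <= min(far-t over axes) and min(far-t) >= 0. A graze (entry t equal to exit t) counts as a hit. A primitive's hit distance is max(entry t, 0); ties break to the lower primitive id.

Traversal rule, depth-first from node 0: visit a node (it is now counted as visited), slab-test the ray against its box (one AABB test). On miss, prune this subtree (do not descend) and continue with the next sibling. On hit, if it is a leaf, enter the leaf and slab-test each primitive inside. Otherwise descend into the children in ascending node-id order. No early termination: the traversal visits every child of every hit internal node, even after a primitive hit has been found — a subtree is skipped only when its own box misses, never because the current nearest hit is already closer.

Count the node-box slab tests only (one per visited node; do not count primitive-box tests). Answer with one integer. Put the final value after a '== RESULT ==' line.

Trace the traversal:
N0 x:[47/2,45] y:[-1,37] z:[49/3,91/3] -> hit [47/2,91/3], descend [6, 10]
  N6 x:[47/2,45] y:[1,29] z:[49/3,67/3] -> miss, prune
  N10 x:[26,83/2] y:[-1,37] z:[71/3,91/3] -> hit [26,91/3], descend [15, 29]
    N15 x:[27,83/2] y:[17,37] z:[71/3,30] -> hit [27,30], descend [1, 21]
      N1 x:[39,83/2] y:[31,37] z:[71/3,25] -> miss, prune
      N21 x:[27,79/2] y:[17,29] z:[29,30] -> hit [29,29], descend [5, 23]
        N5 x:[77/2,79/2] y:[17,22] z:[89/3,30] -> miss, prune
        N23 x:[27,59/2] y:[28,29] z:[29,88/3] -> hit [29,29] leaf, test {P3@t=29}
    N29 x:[26,83/2] y:[-1,9] z:[76/3,91/3] -> miss, prune

9 AABB tests over nodes [0, 6, 10, 15, 1, 21, 5, 23, 29]; 1 leaf entered; closest P3.

== RESULT ==
9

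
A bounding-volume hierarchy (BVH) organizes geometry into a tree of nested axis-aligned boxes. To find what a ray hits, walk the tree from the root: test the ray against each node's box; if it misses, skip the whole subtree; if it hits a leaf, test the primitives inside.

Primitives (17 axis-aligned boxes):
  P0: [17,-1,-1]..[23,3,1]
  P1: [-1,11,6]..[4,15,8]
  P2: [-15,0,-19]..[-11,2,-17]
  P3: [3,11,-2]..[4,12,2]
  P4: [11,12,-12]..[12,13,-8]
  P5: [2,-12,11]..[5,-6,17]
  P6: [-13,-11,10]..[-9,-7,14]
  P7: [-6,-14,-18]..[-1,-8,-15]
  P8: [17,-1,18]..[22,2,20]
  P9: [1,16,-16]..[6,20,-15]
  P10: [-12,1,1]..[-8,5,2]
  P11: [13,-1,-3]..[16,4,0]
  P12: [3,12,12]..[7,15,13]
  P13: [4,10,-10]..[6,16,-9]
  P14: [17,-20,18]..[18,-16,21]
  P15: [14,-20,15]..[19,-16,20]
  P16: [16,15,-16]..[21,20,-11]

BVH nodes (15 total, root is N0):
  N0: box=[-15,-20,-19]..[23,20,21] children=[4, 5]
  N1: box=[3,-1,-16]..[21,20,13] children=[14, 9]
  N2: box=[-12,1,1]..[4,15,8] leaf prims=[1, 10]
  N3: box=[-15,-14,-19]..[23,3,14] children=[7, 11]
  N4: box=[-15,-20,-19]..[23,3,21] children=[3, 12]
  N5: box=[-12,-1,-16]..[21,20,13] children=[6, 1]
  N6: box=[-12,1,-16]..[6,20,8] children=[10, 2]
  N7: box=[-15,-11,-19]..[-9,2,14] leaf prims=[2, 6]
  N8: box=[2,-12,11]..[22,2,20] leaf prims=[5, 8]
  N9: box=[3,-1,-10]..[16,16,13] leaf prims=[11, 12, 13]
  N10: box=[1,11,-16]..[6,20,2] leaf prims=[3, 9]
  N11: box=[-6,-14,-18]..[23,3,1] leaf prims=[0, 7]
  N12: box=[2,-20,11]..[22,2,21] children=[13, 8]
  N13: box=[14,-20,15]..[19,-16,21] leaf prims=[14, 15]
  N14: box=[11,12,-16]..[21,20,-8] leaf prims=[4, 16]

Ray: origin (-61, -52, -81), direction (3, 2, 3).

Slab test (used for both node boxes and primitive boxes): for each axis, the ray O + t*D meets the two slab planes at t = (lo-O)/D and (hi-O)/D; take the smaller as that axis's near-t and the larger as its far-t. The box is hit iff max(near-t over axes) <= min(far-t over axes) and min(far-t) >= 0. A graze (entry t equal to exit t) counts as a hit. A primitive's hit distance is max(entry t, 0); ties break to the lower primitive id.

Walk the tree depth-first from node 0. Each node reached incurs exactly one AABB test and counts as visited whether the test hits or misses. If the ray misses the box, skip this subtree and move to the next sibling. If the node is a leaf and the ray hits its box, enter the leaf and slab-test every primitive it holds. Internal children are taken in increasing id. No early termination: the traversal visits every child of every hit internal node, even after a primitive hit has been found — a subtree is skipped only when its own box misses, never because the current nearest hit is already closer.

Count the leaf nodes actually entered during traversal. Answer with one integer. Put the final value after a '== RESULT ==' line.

Walk:
N0 x:[46/3,28] y:[16,36] z:[62/3,34] -> hit [62/3,28], descend [4, 5]
  N4 x:[46/3,28] y:[16,55/2] z:[62/3,34] -> hit [62/3,55/2], descend [3, 12]
    N3 x:[46/3,28] y:[19,55/2] z:[62/3,95/3] -> hit [62/3,55/2], descend [7, 11]
      N7 x:[46/3,52/3] y:[41/2,27] z:[62/3,95/3] -> miss, prune
      N11 x:[55/3,28] y:[19,55/2] z:[21,82/3] -> hit [21,82/3] leaf, test {P0@t=80/3, P7(miss)}
    N12 x:[21,83/3] y:[16,27] z:[92/3,34] -> miss, prune
  N5 x:[49/3,82/3] y:[51/2,36] z:[65/3,94/3] -> hit [51/2,82/3], descend [1, 6]
    N1 x:[64/3,82/3] y:[51/2,36] z:[65/3,94/3] -> hit [51/2,82/3], descend [9, 14]
      N9 x:[64/3,77/3] y:[51/2,34] z:[71/3,94/3] -> hit [51/2,77/3] leaf, test {P11(miss), P12(miss), P13(miss)}
      N14 x:[24,82/3] y:[32,36] z:[65/3,73/3] -> miss, prune
    N6 x:[49/3,67/3] y:[53/2,36] z:[65/3,89/3] -> miss, prune

11 AABB tests over nodes [0, 4, 3, 7, 11, 12, 5, 1, 9, 14, 6]; 2 leaves entered; closest P0.

== RESULT ==
2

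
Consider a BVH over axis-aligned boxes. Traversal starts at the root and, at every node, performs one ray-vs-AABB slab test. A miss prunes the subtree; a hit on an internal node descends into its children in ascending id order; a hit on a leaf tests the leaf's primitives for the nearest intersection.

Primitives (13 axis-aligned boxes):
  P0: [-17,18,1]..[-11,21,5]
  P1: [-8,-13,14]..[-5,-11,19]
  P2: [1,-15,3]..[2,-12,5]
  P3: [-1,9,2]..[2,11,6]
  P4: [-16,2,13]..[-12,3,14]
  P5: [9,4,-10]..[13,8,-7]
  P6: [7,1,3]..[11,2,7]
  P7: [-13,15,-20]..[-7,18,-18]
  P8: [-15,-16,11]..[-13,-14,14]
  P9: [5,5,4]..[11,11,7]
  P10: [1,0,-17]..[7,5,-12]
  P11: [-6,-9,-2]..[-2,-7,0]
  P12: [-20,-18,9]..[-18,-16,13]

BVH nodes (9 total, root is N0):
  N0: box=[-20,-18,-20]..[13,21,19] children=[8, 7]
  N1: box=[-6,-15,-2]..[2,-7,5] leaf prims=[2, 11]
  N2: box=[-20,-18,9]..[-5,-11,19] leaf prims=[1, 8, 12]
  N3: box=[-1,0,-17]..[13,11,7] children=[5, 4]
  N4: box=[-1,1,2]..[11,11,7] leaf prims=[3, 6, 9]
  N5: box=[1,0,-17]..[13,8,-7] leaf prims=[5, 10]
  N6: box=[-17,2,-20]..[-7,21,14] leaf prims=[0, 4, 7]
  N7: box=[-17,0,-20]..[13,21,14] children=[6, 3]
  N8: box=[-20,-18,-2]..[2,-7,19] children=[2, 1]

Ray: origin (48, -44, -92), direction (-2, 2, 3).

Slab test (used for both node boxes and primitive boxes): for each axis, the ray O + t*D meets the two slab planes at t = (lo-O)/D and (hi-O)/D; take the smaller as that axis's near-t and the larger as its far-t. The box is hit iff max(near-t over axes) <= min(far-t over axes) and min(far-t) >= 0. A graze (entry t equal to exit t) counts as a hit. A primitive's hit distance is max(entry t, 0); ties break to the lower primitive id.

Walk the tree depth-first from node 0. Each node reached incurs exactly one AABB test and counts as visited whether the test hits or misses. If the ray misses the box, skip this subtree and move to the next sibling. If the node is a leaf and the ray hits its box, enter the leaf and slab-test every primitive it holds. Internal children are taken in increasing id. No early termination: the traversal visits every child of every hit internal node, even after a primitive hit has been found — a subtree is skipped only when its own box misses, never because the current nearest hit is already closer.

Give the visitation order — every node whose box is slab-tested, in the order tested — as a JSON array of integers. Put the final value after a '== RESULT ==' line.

Trace the traversal:
N0 x:[35/2,34] y:[13,65/2] z:[24,37] -> hit [24,65/2], descend [7, 8]
  N7 x:[35/2,65/2] y:[22,65/2] z:[24,106/3] -> hit [24,65/2], descend [3, 6]
    N3 x:[35/2,49/2] y:[22,55/2] z:[25,33] -> miss, prune
    N6 x:[55/2,65/2] y:[23,65/2] z:[24,106/3] -> hit [55/2,65/2] leaf, test {P0@t=31, P4(miss), P7(miss)}
  N8 x:[23,34] y:[13,37/2] z:[30,37] -> miss, prune

5 AABB tests over nodes [0, 7, 3, 6, 8]; 1 leaf entered; closest P0.

== RESULT ==
[0, 7, 3, 6, 8]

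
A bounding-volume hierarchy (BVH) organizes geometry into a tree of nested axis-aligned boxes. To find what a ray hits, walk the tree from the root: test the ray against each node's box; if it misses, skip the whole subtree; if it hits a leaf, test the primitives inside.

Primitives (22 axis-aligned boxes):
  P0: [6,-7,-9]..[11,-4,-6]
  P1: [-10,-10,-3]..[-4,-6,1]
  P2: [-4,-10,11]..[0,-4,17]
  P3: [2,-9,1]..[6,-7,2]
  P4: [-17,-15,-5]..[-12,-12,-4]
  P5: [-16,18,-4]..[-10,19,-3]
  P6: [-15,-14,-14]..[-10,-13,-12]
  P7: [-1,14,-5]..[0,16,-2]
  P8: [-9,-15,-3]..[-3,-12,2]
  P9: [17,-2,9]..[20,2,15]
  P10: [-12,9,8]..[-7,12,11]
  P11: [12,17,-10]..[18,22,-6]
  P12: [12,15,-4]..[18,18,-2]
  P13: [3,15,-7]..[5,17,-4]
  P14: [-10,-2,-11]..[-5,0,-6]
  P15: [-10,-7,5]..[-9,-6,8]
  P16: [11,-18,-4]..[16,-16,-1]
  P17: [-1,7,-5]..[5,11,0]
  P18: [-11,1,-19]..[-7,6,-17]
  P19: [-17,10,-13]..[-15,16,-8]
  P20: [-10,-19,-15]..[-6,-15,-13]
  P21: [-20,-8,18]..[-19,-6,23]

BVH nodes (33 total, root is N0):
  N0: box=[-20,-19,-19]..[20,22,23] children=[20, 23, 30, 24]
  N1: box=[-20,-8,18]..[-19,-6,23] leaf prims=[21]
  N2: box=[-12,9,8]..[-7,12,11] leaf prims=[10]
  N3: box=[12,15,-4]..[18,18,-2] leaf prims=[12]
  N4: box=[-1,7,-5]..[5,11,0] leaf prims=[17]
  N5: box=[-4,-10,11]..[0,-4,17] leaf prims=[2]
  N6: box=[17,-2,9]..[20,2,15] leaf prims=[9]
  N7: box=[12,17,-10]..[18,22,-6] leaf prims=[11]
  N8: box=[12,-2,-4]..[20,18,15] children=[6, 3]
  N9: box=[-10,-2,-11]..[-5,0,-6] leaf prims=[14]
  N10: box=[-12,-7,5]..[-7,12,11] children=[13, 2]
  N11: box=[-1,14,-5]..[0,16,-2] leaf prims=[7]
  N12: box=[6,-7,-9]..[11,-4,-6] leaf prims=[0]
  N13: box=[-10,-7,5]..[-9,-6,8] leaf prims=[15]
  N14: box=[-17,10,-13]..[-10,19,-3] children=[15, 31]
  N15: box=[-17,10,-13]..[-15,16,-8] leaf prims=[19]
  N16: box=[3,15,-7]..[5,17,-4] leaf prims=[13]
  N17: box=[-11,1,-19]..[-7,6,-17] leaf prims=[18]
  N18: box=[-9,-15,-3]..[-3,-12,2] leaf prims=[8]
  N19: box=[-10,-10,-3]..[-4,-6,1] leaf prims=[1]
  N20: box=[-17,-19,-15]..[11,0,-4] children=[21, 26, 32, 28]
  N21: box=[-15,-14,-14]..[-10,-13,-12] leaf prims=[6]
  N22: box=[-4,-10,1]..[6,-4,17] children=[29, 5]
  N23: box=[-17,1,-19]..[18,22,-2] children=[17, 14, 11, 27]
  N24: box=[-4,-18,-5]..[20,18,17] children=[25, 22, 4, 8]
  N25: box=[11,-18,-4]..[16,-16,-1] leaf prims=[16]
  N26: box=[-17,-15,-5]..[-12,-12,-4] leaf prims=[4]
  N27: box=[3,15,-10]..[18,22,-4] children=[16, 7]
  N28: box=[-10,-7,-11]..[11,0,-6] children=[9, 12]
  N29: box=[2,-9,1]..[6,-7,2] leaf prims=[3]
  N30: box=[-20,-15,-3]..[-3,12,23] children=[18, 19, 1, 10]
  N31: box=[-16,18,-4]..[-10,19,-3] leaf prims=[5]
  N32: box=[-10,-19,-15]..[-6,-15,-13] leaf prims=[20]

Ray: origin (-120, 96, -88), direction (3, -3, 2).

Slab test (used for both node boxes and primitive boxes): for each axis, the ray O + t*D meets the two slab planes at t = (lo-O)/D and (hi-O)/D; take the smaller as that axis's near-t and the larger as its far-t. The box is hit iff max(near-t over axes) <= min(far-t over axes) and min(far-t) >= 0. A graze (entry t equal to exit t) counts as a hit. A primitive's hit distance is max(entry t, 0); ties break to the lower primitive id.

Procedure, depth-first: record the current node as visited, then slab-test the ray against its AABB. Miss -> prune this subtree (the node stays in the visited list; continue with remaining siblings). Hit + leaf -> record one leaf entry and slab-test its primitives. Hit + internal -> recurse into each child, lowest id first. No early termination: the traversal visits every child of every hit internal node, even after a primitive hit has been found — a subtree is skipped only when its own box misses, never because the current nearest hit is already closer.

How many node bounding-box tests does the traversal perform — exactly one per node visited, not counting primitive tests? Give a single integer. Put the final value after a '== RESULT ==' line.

Walk:
N0 x:[100/3,140/3] y:[74/3,115/3] z:[69/2,111/2] -> hit [69/2,115/3], descend [20, 23, 24, 30]
  N20 x:[103/3,131/3] y:[32,115/3] z:[73/2,42] -> hit [73/2,115/3], descend [21, 26, 28, 32]
    N21 x:[35,110/3] y:[109/3,110/3] z:[37,38] -> miss, prune
    N26 x:[103/3,36] y:[36,37] z:[83/2,42] -> miss, prune
    N28 x:[110/3,131/3] y:[32,103/3] z:[77/2,41] -> miss, prune
    N32 x:[110/3,38] y:[37,115/3] z:[73/2,75/2] -> hit [37,75/2] leaf, test {P20@t=37}
  N23 x:[103/3,46] y:[74/3,95/3] z:[69/2,43] -> miss, prune
  N24 x:[116/3,140/3] y:[26,38] z:[83/2,105/2] -> miss, prune
  N30 x:[100/3,39] y:[28,37] z:[85/2,111/2] -> miss, prune

order=[0, 20, 21, 26, 28, 32, 23, 24, 30]  |boxes|=9  |leaves|=1  hit=P20

== RESULT ==
9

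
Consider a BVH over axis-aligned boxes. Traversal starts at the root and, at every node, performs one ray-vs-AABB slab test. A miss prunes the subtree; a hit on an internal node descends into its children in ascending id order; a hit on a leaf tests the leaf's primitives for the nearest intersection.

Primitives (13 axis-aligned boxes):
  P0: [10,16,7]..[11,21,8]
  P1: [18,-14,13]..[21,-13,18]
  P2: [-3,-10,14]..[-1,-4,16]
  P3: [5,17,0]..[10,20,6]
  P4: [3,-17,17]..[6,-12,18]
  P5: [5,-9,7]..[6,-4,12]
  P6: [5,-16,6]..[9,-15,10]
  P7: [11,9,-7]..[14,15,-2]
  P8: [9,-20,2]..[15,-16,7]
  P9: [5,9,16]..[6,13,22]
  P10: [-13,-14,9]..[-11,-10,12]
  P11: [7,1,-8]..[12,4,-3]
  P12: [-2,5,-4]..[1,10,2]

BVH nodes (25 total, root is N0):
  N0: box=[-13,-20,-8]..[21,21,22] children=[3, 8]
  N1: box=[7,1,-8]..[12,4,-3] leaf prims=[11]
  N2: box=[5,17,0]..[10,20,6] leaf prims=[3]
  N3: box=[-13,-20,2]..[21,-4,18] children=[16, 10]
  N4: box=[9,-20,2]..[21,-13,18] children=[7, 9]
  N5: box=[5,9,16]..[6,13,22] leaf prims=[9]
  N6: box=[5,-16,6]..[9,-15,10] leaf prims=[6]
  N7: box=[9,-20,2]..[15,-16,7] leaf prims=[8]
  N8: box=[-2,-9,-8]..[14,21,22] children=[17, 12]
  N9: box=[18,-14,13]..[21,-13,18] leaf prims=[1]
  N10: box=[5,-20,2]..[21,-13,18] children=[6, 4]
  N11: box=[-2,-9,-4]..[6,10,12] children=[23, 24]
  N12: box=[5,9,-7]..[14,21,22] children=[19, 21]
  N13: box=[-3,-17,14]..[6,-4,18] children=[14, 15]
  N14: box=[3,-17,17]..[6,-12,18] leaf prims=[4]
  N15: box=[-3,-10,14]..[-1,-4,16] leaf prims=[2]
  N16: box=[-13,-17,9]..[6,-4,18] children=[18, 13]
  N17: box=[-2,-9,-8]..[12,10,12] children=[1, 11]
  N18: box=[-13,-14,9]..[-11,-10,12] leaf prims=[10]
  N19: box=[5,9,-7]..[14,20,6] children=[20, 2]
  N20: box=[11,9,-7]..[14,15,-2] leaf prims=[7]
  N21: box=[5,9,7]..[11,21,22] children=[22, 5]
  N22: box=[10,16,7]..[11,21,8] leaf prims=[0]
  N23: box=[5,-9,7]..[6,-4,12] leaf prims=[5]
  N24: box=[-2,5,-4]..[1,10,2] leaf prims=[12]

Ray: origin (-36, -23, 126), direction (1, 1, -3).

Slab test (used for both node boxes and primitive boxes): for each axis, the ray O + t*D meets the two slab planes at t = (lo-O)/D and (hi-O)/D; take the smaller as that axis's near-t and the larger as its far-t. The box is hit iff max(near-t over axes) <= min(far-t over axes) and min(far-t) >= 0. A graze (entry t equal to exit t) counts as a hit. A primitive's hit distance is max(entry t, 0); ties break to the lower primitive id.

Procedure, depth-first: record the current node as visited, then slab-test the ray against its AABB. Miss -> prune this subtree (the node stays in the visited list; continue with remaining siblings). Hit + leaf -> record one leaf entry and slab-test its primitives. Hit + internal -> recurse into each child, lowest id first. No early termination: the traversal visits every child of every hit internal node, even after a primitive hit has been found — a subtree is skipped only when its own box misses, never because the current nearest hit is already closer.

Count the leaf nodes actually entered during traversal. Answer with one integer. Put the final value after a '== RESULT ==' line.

Walk:
N0 x:[23,57] y:[3,44] z:[104/3,134/3] -> hit [104/3,44], descend [3, 8]
  N3 x:[23,57] y:[3,19] z:[36,124/3] -> miss, prune
  N8 x:[34,50] y:[14,44] z:[104/3,134/3] -> hit [104/3,44], descend [12, 17]
    N12 x:[41,50] y:[32,44] z:[104/3,133/3] -> hit [41,44], descend [19, 21]
      N19 x:[41,50] y:[32,43] z:[40,133/3] -> hit [41,43], descend [2, 20]
        N2 x:[41,46] y:[40,43] z:[40,42] -> hit [41,42] leaf, test {P3@t=41}
        N20 x:[47,50] y:[32,38] z:[128/3,133/3] -> miss, prune
      N21 x:[41,47] y:[32,44] z:[104/3,119/3] -> miss, prune
    N17 x:[34,48] y:[14,33] z:[38,134/3] -> miss, prune

order=[0, 3, 8, 12, 19, 2, 20, 21, 17]  |boxes|=9  |leaves|=1  hit=P3

== RESULT ==
1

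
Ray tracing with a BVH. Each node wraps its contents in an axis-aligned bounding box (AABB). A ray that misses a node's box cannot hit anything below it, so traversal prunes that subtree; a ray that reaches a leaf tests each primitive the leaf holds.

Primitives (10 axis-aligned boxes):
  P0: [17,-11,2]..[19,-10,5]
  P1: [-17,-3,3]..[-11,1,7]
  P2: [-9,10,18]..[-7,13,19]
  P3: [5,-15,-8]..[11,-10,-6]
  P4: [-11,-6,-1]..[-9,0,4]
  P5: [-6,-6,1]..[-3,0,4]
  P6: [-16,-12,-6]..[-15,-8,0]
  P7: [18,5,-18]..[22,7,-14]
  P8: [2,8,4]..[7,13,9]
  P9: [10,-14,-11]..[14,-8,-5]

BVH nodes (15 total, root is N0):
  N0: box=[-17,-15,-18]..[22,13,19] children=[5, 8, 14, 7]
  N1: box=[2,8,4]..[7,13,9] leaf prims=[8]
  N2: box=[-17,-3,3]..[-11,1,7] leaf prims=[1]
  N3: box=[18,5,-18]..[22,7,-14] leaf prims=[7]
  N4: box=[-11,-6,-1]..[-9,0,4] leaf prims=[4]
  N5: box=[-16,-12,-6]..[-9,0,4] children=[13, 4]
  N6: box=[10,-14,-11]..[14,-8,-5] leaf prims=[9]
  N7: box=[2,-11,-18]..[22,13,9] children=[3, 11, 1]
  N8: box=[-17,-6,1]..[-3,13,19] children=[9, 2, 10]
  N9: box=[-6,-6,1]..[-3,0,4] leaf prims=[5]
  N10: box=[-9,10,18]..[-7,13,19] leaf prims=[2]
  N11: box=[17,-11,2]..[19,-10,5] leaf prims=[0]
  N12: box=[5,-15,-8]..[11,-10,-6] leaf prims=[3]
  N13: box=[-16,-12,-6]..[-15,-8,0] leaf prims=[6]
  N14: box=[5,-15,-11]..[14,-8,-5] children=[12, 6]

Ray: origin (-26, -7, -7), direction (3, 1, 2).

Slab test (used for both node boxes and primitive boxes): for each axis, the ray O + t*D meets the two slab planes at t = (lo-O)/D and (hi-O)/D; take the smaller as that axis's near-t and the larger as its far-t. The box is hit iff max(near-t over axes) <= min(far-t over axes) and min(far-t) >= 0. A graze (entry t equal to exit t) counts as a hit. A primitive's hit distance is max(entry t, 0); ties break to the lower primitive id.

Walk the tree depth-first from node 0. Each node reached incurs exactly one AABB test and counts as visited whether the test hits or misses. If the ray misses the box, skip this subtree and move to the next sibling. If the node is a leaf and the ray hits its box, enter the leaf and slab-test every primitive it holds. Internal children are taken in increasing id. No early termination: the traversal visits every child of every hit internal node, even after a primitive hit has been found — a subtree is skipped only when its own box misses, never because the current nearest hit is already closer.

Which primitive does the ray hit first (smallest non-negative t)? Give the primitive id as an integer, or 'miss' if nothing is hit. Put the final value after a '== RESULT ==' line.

Trace the traversal:
N0 x:[3,16] y:[-8,20] z:[-11/2,13] -> hit [3,13], descend [5, 7, 8, 14]
  N5 x:[10/3,17/3] y:[-5,7] z:[1/2,11/2] -> hit [10/3,11/2], descend [4, 13]
    N4 x:[5,17/3] y:[1,7] z:[3,11/2] -> hit [5,11/2] leaf, test {P4@t=5}
    N13 x:[10/3,11/3] y:[-5,-1] z:[1/2,7/2] -> miss, prune
  N7 x:[28/3,16] y:[-4,20] z:[-11/2,8] -> miss, prune
  N8 x:[3,23/3] y:[1,20] z:[4,13] -> hit [4,23/3], descend [2, 9, 10]
    N2 x:[3,5] y:[4,8] z:[5,7] -> hit [5,5] leaf, test {P1@t=5}
    N9 x:[20/3,23/3] y:[1,7] z:[4,11/2] -> miss, prune
    N10 x:[17/3,19/3] y:[17,20] z:[25/2,13] -> miss, prune
  N14 x:[31/3,40/3] y:[-8,-1] z:[-2,1] -> miss, prune

order=[0, 5, 4, 13, 7, 8, 2, 9, 10, 14]  |boxes|=10  |leaves|=2  hit=P1

== RESULT ==
1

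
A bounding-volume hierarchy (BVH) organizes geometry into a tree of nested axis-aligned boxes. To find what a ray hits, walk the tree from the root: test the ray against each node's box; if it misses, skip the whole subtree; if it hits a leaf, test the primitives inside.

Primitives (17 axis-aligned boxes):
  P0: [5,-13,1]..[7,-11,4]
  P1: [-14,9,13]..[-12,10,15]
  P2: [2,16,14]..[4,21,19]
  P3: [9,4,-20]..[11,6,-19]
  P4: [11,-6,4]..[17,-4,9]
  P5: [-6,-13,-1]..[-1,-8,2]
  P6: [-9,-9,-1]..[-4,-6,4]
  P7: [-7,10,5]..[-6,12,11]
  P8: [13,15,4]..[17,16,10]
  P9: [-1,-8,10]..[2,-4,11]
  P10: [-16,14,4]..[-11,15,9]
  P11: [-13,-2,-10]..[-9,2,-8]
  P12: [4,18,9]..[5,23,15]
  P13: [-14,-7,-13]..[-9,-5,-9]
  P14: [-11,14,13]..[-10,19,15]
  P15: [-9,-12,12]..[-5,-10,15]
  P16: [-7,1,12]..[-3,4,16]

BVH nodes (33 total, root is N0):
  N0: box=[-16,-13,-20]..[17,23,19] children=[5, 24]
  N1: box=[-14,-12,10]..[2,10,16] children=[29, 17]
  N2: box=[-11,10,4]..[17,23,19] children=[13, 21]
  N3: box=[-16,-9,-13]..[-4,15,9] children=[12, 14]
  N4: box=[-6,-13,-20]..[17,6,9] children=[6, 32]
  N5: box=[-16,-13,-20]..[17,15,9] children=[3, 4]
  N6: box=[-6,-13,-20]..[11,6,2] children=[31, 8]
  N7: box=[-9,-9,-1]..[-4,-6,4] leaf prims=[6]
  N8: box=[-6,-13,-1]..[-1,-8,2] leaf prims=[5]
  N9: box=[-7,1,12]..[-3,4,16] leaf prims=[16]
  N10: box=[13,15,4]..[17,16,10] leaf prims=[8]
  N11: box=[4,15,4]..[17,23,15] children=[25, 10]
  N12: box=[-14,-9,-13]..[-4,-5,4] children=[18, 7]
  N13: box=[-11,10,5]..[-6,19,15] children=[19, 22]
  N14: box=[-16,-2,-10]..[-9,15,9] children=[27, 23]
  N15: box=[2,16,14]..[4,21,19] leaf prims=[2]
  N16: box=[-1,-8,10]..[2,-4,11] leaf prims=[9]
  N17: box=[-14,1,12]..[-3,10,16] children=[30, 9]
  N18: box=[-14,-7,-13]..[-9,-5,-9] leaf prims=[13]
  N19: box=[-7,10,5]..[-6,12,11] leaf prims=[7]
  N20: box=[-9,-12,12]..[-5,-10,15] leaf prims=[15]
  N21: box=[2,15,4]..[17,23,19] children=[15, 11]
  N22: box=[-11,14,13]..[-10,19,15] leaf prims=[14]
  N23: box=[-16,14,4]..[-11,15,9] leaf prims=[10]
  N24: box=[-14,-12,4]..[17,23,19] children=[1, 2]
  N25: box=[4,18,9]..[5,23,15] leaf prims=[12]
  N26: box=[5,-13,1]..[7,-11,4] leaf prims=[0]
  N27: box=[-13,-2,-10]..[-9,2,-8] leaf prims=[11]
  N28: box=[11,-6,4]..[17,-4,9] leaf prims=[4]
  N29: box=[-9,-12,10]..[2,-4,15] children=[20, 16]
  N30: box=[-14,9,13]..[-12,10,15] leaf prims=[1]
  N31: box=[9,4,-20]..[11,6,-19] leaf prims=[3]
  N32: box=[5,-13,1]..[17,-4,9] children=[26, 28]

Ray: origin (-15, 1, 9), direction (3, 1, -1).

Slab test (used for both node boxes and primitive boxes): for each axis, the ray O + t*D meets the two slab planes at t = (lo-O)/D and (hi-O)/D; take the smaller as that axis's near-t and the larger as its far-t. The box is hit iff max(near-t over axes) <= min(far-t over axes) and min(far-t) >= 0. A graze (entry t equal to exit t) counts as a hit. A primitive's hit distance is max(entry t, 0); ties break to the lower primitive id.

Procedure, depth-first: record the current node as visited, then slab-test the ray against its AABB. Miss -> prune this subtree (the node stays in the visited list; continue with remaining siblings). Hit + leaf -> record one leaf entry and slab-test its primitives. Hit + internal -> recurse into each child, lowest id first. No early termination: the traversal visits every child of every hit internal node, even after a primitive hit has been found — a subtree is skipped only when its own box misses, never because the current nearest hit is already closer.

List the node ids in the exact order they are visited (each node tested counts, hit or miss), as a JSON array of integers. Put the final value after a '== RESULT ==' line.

Traverse from the root:
N0 x:[-1/3,32/3] y:[-14,22] z:[-10,29] -> hit [-1/3,32/3], descend [5, 24]
  N5 x:[-1/3,32/3] y:[-14,14] z:[0,29] -> hit [0,32/3], descend [3, 4]
    N3 x:[-1/3,11/3] y:[-10,14] z:[0,22] -> hit [0,11/3], descend [12, 14]
      N12 x:[1/3,11/3] y:[-10,-6] z:[5,22] -> miss, prune
      N14 x:[-1/3,2] y:[-3,14] z:[0,19] -> hit [0,2], descend [23, 27]
        N23 x:[-1/3,4/3] y:[13,14] z:[0,5] -> miss, prune
        N27 x:[2/3,2] y:[-3,1] z:[17,19] -> miss, prune
    N4 x:[3,32/3] y:[-14,5] z:[0,29] -> hit [3,5], descend [6, 32]
      N6 x:[3,26/3] y:[-14,5] z:[7,29] -> miss, prune
      N32 x:[20/3,32/3] y:[-14,-5] z:[0,8] -> miss, prune
  N24 x:[1/3,32/3] y:[-13,22] z:[-10,5] -> hit [1/3,5], descend [1, 2]
    N1 x:[1/3,17/3] y:[-13,9] z:[-7,-1] -> miss, prune
    N2 x:[4/3,32/3] y:[9,22] z:[-10,5] -> miss, prune

Summary -> nodes [0, 5, 3, 12, 14, 23, 27, 4, 6, 32, 24, 1, 2]; box-tests=13; leaf-entries=0; first=miss

== RESULT ==
[0, 5, 3, 12, 14, 23, 27, 4, 6, 32, 24, 1, 2]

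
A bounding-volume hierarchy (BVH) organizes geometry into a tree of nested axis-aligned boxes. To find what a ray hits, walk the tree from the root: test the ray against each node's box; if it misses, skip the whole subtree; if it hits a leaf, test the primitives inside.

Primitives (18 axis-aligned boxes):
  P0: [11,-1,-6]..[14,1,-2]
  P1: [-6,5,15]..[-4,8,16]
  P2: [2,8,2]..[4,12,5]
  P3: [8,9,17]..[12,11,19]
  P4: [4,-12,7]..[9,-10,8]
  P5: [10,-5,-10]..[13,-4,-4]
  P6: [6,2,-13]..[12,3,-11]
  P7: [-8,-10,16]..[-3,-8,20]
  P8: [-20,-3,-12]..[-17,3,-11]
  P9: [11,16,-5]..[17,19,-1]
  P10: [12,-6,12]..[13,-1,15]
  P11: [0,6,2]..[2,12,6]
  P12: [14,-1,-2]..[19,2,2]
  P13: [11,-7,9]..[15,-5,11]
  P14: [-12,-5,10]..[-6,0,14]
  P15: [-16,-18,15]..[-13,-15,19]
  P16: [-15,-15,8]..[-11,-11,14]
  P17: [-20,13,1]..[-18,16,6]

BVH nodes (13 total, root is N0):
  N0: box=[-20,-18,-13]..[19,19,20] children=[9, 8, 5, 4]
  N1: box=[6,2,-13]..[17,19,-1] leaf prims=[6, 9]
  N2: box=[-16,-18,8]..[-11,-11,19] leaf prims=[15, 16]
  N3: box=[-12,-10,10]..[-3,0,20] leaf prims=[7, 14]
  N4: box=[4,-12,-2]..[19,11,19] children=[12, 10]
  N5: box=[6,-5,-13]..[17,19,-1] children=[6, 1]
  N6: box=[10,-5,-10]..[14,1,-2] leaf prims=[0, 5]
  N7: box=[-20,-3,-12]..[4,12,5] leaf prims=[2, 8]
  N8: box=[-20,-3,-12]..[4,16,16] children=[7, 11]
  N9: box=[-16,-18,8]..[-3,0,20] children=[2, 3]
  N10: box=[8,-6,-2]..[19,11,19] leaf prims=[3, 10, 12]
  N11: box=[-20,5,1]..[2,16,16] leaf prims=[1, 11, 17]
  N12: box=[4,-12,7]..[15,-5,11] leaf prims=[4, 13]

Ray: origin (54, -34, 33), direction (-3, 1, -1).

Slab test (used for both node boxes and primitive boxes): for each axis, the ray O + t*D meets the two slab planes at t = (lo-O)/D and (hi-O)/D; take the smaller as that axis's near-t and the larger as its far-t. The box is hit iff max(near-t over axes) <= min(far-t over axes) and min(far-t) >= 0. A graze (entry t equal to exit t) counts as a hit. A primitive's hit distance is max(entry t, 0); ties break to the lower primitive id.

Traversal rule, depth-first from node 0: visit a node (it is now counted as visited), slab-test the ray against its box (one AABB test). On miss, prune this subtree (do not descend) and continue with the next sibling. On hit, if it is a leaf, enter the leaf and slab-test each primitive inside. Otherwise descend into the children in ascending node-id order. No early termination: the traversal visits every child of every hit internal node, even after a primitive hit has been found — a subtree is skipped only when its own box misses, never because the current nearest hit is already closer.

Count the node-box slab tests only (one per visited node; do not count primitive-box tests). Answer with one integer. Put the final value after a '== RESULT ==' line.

Walk:
N0 x:[35/3,74/3] y:[16,53] z:[13,46] -> hit [16,74/3], descend [4, 5, 8, 9]
  N4 x:[35/3,50/3] y:[22,45] z:[14,35] -> miss, prune
  N5 x:[37/3,16] y:[29,53] z:[34,46] -> miss, prune
  N8 x:[50/3,74/3] y:[31,50] z:[17,45] -> miss, prune
  N9 x:[19,70/3] y:[16,34] z:[13,25] -> hit [19,70/3], descend [2, 3]
    N2 x:[65/3,70/3] y:[16,23] z:[14,25] -> hit [65/3,23] leaf, test {P15(miss), P16@t=65/3}
    N3 x:[19,22] y:[24,34] z:[13,23] -> miss, prune

7 AABB tests over nodes [0, 4, 5, 8, 9, 2, 3]; 1 leaf entered; closest P16.

== RESULT ==
7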